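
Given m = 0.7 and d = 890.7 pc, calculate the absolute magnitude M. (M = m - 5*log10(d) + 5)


M = m - 5*log10(d) + 5 = 0.7 - 5*log10(890.7) + 5 = -9.0487

-9.0487


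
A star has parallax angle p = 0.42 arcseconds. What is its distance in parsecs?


d = 1/p = 1/0.42 = 2.381

2.381 pc


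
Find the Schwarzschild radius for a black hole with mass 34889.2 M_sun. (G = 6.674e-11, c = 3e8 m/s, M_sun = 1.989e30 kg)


M = 34889.2 * 1.989e30 kg = 6.93946188e+34 kg. rs = 2GM/c^2 = 2 * 6.674e-11 * 6.93946188e+34 / (3e8)^2 = 1.029e+08

1.029e+08 m


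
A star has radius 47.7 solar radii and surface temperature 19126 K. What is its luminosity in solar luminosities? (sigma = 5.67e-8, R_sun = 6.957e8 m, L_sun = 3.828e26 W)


R = 47.7 * 6.957e8 m = 3.318489e+10 m. L = 4*pi*R^2*sigma*T^4 = 4*pi*(3.318489e+10)^2 * 5.67e-8 * 19126^4 = 1.049954051e+32 W. L/L_sun = 1.049954051e+32 / 3.828e26 = 274282.6674

274282.6674 L_sun


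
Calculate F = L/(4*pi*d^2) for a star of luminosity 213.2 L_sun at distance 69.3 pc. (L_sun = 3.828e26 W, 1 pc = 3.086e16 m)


F = L / (4*pi*d^2) = 8.161e+28 / (4*pi*(2.139e+18)^2) = 1.420e-09

1.420e-09 W/m^2


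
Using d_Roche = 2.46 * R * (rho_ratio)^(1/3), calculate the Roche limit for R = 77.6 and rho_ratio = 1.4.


d_Roche = 2.46 * 77.6 * 1.4^(1/3) = 213.5532

213.5532


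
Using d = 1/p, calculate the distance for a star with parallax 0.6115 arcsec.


d = 1/p = 1/0.6115 = 1.6353

1.6353 pc


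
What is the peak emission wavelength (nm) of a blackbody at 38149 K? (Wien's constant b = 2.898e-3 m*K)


lam_max = b / T = 2.898e-3 / 38149 = 7.597e-08 m = 75.9653 nm

75.9653 nm


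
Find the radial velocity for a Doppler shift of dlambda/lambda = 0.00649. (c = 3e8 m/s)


v = (dlambda/lambda) * c = 0.00649 * 3e8 = 1.947e+06

1.947e+06 m/s


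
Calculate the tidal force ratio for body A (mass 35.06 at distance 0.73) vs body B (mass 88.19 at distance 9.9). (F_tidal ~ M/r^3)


Ratio = (M1/r1^3) / (M2/r2^3) = (35.06/0.73^3) / (88.19/9.9^3) = 991.5841

991.5841


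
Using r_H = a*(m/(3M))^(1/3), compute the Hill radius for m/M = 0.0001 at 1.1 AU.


r_H = a * (m/3M)^(1/3) = 1.1 * (0.0001/3)^(1/3) = 0.0354

0.0354 AU


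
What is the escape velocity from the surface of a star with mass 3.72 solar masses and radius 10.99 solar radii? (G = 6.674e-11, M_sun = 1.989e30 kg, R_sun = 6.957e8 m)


M = 3.72 * 1.989e30 kg = 7.39908e+30 kg; R = 10.99 * 6.957e8 m = 7.645743e+09 m. v_esc = sqrt(2GM/R) = sqrt(2 * 6.674e-11 * 7.39908e+30 / 7.645743e+09) = 359407.481

359407.481 m/s


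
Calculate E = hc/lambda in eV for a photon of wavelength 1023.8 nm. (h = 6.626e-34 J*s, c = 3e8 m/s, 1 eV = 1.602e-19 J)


E = hc/lambda = 6.626e-34 * 3e8 / 1.024e-06 = 1.942e-19 J = 1.212 eV

1.212 eV


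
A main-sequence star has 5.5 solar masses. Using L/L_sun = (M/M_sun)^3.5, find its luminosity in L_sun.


L/L_sun = (M/M_sun)^3.5 = 5.5^3.5 = 390.184

390.184 L_sun


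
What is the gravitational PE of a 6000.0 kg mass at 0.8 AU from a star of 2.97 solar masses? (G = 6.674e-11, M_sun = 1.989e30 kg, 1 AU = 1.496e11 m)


M = 2.97 * 1.989e30 kg = 5.90733e+30 kg; r = 0.8 AU * 1.496e11 m/AU = 1.1968e+11 m. U = -GM*m/r = -(6.674e-11 * 5.90733e+30 * 6000.0) / 1.1968e+11 = -1.977e+13

-1.977e+13 J


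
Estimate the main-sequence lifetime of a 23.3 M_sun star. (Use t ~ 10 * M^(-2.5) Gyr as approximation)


t = 10 * M^(-2.5) = 10 * 23.3^(-2.5) = 0.0038

0.0038 Gyr


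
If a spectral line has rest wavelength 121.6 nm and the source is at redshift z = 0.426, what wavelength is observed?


lam_obs = lam_emit * (1 + z) = 121.6 * (1 + 0.426) = 173.4016

173.4016 nm


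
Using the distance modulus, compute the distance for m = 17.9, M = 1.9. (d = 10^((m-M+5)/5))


d = 10^((m - M + 5)/5) = 10^((17.9 - 1.9 + 5)/5) = 15848.9319

15848.9319 pc


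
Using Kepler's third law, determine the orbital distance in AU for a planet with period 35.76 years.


a = P^(2/3) = 35.76^(2/3) = 10.8542

10.8542 AU


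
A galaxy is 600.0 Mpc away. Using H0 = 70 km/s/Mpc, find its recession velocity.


v = H0 * d = 70 * 600.0 = 42000.0

42000.0 km/s


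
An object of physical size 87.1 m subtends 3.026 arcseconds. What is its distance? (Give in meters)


D = size / theta_rad, theta_rad = 3.026 * pi/(180*3600) = 1.467e-05, D = 5.937e+06

5.937e+06 m


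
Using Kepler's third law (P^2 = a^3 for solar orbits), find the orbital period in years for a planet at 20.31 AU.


P = a^(3/2) = 20.31^1.5 = 91.5303

91.5303 years


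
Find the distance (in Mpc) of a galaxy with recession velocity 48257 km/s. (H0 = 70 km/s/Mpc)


d = v / H0 = 48257 / 70 = 689.3857

689.3857 Mpc


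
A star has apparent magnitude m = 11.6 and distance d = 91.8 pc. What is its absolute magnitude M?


M = m - 5*log10(d) + 5 = 11.6 - 5*log10(91.8) + 5 = 6.7858

6.7858


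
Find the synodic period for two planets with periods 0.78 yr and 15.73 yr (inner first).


1/P_syn = |1/P1 - 1/P2| = |1/0.78 - 1/15.73| => P_syn = 0.8207

0.8207 years


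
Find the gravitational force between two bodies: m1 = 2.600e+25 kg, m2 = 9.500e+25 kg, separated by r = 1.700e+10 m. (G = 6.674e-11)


F = G*m1*m2/r^2 = 6.674e-11 * 2.600e+25 * 9.500e+25 / (1.700e+10)^2 = 6.674e-11 * 2.470e+51 / 2.890e+20 = 5.704e+20

5.704e+20 N


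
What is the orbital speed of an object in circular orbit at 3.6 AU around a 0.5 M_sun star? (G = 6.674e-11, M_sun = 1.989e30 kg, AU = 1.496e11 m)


v = sqrt(GM/r) = sqrt(6.674e-11 * 9.945e+29 / 5.386e+11) = 11101.4178

11101.4178 m/s


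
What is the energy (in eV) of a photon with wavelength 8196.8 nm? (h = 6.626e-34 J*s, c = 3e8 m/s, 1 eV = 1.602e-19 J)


E = hc/lambda = 6.626e-34 * 3e8 / 8.197e-06 = 2.425e-20 J = 0.1514 eV

0.1514 eV


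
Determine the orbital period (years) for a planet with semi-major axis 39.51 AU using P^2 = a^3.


P = a^(3/2) = 39.51^1.5 = 248.3479

248.3479 years


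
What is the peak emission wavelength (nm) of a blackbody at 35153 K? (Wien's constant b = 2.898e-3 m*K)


lam_max = b / T = 2.898e-3 / 35153 = 8.244e-08 m = 82.4396 nm

82.4396 nm


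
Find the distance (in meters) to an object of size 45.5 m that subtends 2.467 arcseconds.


D = size / theta_rad, theta_rad = 2.467 * pi/(180*3600) = 1.196e-05, D = 3.804e+06

3.804e+06 m


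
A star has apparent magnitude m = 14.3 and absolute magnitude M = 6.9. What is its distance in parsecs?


d = 10^((m - M + 5)/5) = 10^((14.3 - 6.9 + 5)/5) = 301.9952

301.9952 pc


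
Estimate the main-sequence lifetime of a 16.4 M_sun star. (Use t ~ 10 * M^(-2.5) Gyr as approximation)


t = 10 * M^(-2.5) = 10 * 16.4^(-2.5) = 0.0092

0.0092 Gyr


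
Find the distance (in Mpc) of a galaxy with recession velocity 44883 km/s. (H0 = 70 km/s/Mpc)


d = v / H0 = 44883 / 70 = 641.1857

641.1857 Mpc


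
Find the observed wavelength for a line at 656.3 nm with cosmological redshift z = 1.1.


lam_obs = lam_emit * (1 + z) = 656.3 * (1 + 1.1) = 1378.23

1378.23 nm


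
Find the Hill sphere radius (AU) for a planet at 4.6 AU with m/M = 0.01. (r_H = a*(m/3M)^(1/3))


r_H = a * (m/3M)^(1/3) = 4.6 * (0.01/3)^(1/3) = 0.6871

0.6871 AU


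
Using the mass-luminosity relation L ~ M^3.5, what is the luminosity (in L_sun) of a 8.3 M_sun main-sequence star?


L/L_sun = (M/M_sun)^3.5 = 8.3^3.5 = 1647.3024

1647.3024 L_sun


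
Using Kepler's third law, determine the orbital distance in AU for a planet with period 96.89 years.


a = P^(2/3) = 96.89^(2/3) = 21.0953

21.0953 AU


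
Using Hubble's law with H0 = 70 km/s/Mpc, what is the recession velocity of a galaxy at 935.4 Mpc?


v = H0 * d = 70 * 935.4 = 65478.0

65478.0 km/s


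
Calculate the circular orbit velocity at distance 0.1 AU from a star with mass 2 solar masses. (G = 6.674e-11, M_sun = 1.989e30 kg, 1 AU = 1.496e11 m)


v = sqrt(GM/r) = sqrt(6.674e-11 * 3.978e+30 / 1.496e+10) = 133217.0137

133217.0137 m/s


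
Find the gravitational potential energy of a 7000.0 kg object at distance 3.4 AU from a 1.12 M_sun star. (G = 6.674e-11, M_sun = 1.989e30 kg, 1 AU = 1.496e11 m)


M = 1.12 * 1.989e30 kg = 2.22768e+30 kg; r = 3.4 AU * 1.496e11 m/AU = 5.0864e+11 m. U = -GM*m/r = -(6.674e-11 * 2.22768e+30 * 7000.0) / 5.0864e+11 = -2.046e+12

-2.046e+12 J


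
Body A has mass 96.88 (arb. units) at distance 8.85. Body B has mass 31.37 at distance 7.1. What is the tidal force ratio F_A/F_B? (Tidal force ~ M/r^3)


Ratio = (M1/r1^3) / (M2/r2^3) = (96.88/8.85^3) / (31.37/7.1^3) = 1.5946

1.5946


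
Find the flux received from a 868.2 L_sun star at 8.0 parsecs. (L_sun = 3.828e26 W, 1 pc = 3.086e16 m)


F = L / (4*pi*d^2) = 3.323e+29 / (4*pi*(2.469e+17)^2) = 4.339e-07

4.339e-07 W/m^2


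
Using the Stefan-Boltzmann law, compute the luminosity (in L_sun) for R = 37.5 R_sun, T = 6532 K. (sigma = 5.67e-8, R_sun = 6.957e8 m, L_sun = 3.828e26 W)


R = 37.5 * 6.957e8 m = 2.608875e+10 m. L = 4*pi*R^2*sigma*T^4 = 4*pi*(2.608875e+10)^2 * 5.67e-8 * 6532^4 = 8.828444056e+29 W. L/L_sun = 8.828444056e+29 / 3.828e26 = 2306.2811

2306.2811 L_sun


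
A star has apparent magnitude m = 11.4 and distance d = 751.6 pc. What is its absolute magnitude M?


M = m - 5*log10(d) + 5 = 11.4 - 5*log10(751.6) + 5 = 2.0201

2.0201


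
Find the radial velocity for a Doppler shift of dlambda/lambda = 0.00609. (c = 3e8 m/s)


v = (dlambda/lambda) * c = 0.00609 * 3e8 = 1.827e+06

1.827e+06 m/s


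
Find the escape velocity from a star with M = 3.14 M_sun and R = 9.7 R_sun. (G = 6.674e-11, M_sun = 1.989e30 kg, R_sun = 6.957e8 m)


M = 3.14 * 1.989e30 kg = 6.24546e+30 kg; R = 9.7 * 6.957e8 m = 6.74829e+09 m. v_esc = sqrt(2GM/R) = sqrt(2 * 6.674e-11 * 6.24546e+30 / 6.74829e+09) = 351474.1957

351474.1957 m/s


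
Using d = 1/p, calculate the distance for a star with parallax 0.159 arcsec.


d = 1/p = 1/0.159 = 6.2893

6.2893 pc


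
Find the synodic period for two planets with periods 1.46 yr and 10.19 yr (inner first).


1/P_syn = |1/P1 - 1/P2| = |1/1.46 - 1/10.19| => P_syn = 1.7042

1.7042 years


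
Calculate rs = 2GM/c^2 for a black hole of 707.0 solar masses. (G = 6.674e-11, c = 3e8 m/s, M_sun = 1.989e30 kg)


M = 707.0 * 1.989e30 kg = 1.406223e+33 kg. rs = 2GM/c^2 = 2 * 6.674e-11 * 1.406223e+33 / (3e8)^2 = 2.086e+06

2.086e+06 m


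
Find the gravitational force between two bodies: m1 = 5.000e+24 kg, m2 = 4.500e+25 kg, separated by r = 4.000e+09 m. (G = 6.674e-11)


F = G*m1*m2/r^2 = 6.674e-11 * 5.000e+24 * 4.500e+25 / (4.000e+09)^2 = 6.674e-11 * 2.250e+50 / 1.600e+19 = 9.385e+20

9.385e+20 N


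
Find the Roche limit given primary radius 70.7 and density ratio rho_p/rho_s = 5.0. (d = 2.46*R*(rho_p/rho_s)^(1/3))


d_Roche = 2.46 * 70.7 * 5.0^(1/3) = 297.4024

297.4024


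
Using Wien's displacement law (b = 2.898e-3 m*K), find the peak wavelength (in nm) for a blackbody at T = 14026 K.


lam_max = b / T = 2.898e-3 / 14026 = 2.066e-07 m = 206.6163 nm

206.6163 nm


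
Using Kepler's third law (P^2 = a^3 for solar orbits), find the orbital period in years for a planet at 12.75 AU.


P = a^(3/2) = 12.75^1.5 = 45.5266

45.5266 years


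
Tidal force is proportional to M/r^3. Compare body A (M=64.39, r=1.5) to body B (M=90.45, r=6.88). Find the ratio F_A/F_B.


Ratio = (M1/r1^3) / (M2/r2^3) = (64.39/1.5^3) / (90.45/6.88^3) = 68.6912

68.6912


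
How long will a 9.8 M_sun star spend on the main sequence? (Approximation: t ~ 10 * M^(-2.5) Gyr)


t = 10 * M^(-2.5) = 10 * 9.8^(-2.5) = 0.0333

0.0333 Gyr


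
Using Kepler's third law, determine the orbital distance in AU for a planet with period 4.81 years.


a = P^(2/3) = 4.81^(2/3) = 2.8495

2.8495 AU


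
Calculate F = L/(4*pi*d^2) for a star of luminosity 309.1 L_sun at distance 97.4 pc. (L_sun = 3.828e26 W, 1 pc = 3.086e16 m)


F = L / (4*pi*d^2) = 1.183e+29 / (4*pi*(3.006e+18)^2) = 1.042e-09

1.042e-09 W/m^2


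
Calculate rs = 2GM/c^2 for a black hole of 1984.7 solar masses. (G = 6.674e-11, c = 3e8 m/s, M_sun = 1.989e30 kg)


M = 1984.7 * 1.989e30 kg = 3.9475683e+33 kg. rs = 2GM/c^2 = 2 * 6.674e-11 * 3.9475683e+33 / (3e8)^2 = 5.855e+06

5.855e+06 m


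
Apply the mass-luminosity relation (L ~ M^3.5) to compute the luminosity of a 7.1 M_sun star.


L/L_sun = (M/M_sun)^3.5 = 7.1^3.5 = 953.6834

953.6834 L_sun


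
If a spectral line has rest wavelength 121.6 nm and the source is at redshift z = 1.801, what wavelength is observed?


lam_obs = lam_emit * (1 + z) = 121.6 * (1 + 1.801) = 340.6016

340.6016 nm


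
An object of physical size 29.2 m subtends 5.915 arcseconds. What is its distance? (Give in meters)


D = size / theta_rad, theta_rad = 5.915 * pi/(180*3600) = 2.868e-05, D = 1.018e+06

1.018e+06 m


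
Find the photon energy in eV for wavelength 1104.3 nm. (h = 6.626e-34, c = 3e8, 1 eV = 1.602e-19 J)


E = hc/lambda = 6.626e-34 * 3e8 / 1.104e-06 = 1.800e-19 J = 1.1236 eV

1.1236 eV


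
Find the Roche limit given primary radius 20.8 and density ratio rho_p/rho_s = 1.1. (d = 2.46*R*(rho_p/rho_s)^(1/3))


d_Roche = 2.46 * 20.8 * 1.1^(1/3) = 52.8197

52.8197


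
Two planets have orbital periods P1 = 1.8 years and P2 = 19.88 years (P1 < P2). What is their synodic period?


1/P_syn = |1/P1 - 1/P2| = |1/1.8 - 1/19.88| => P_syn = 1.9792

1.9792 years


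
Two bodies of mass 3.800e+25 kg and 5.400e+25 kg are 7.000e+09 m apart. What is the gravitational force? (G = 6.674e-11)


F = G*m1*m2/r^2 = 6.674e-11 * 3.800e+25 * 5.400e+25 / (7.000e+09)^2 = 6.674e-11 * 2.052e+51 / 4.900e+19 = 2.795e+21

2.795e+21 N


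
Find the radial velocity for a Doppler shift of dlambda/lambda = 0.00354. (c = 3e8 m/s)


v = (dlambda/lambda) * c = 0.00354 * 3e8 = 1.062e+06

1.062e+06 m/s


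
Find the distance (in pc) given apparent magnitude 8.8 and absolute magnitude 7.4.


d = 10^((m - M + 5)/5) = 10^((8.8 - 7.4 + 5)/5) = 19.0546

19.0546 pc


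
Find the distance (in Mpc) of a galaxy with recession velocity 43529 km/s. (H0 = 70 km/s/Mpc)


d = v / H0 = 43529 / 70 = 621.8429

621.8429 Mpc


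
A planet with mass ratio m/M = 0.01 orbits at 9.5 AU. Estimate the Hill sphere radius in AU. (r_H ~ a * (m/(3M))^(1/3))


r_H = a * (m/3M)^(1/3) = 9.5 * (0.01/3)^(1/3) = 1.4191

1.4191 AU


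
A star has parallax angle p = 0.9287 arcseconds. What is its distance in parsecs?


d = 1/p = 1/0.9287 = 1.0768

1.0768 pc


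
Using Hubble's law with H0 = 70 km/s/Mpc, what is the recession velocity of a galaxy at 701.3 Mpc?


v = H0 * d = 70 * 701.3 = 49091.0

49091.0 km/s


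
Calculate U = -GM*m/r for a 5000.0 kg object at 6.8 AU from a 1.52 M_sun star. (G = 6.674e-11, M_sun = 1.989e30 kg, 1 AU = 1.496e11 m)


M = 1.52 * 1.989e30 kg = 3.02328e+30 kg; r = 6.8 AU * 1.496e11 m/AU = 1.01728e+12 m. U = -GM*m/r = -(6.674e-11 * 3.02328e+30 * 5000.0) / 1.01728e+12 = -9.917e+11

-9.917e+11 J


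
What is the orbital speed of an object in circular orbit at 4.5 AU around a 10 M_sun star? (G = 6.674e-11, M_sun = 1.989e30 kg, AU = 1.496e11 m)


v = sqrt(GM/r) = sqrt(6.674e-11 * 1.989e+31 / 6.732e+11) = 44405.6712

44405.6712 m/s


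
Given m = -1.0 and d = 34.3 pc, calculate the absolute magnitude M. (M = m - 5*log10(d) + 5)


M = m - 5*log10(d) + 5 = -1.0 - 5*log10(34.3) + 5 = -3.6765

-3.6765


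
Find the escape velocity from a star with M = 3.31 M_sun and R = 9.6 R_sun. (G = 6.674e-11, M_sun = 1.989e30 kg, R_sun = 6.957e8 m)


M = 3.31 * 1.989e30 kg = 6.58359e+30 kg; R = 9.6 * 6.957e8 m = 6.67872e+09 m. v_esc = sqrt(2GM/R) = sqrt(2 * 6.674e-11 * 6.58359e+30 / 6.67872e+09) = 362737.8456

362737.8456 m/s


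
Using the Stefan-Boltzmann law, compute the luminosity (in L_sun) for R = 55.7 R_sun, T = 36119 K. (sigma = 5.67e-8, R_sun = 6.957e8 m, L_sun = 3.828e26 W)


R = 55.7 * 6.957e8 m = 3.875049e+10 m. L = 4*pi*R^2*sigma*T^4 = 4*pi*(3.875049e+10)^2 * 5.67e-8 * 36119^4 = 1.820917171e+33 W. L/L_sun = 1.820917171e+33 / 3.828e26 = 4.757e+06

4.757e+06 L_sun


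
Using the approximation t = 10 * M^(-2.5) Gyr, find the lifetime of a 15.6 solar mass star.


t = 10 * M^(-2.5) = 10 * 15.6^(-2.5) = 0.0104

0.0104 Gyr


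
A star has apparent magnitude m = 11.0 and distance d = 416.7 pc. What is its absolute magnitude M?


M = m - 5*log10(d) + 5 = 11.0 - 5*log10(416.7) + 5 = 2.9009

2.9009


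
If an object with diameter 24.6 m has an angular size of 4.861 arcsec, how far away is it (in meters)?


D = size / theta_rad, theta_rad = 4.861 * pi/(180*3600) = 2.357e-05, D = 1.044e+06

1.044e+06 m


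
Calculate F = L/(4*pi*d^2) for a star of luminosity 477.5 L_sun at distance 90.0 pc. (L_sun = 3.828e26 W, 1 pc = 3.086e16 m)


F = L / (4*pi*d^2) = 1.828e+29 / (4*pi*(2.777e+18)^2) = 1.886e-09

1.886e-09 W/m^2


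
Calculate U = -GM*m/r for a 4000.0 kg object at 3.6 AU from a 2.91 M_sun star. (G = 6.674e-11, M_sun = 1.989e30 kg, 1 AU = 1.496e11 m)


M = 2.91 * 1.989e30 kg = 5.78799e+30 kg; r = 3.6 AU * 1.496e11 m/AU = 5.3856e+11 m. U = -GM*m/r = -(6.674e-11 * 5.78799e+30 * 4000.0) / 5.3856e+11 = -2.869e+12

-2.869e+12 J


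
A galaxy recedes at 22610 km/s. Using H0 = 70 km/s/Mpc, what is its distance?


d = v / H0 = 22610 / 70 = 323.0

323.0 Mpc


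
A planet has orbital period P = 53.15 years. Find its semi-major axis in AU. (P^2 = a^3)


a = P^(2/3) = 53.15^(2/3) = 14.1363

14.1363 AU


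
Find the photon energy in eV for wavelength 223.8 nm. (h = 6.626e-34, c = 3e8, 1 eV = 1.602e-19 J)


E = hc/lambda = 6.626e-34 * 3e8 / 2.238e-07 = 8.882e-19 J = 5.5443 eV

5.5443 eV


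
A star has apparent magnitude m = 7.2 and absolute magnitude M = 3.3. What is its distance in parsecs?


d = 10^((m - M + 5)/5) = 10^((7.2 - 3.3 + 5)/5) = 60.256

60.256 pc


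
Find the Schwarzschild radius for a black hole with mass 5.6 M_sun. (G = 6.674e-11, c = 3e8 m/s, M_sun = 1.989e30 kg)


M = 5.6 * 1.989e30 kg = 1.11384e+31 kg. rs = 2GM/c^2 = 2 * 6.674e-11 * 1.11384e+31 / (3e8)^2 = 16519.4848

16519.4848 m


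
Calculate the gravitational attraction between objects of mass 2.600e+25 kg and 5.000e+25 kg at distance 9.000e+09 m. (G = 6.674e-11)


F = G*m1*m2/r^2 = 6.674e-11 * 2.600e+25 * 5.000e+25 / (9.000e+09)^2 = 6.674e-11 * 1.300e+51 / 8.100e+19 = 1.071e+21

1.071e+21 N


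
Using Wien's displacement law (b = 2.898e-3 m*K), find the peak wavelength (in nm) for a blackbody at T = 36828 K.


lam_max = b / T = 2.898e-3 / 36828 = 7.869e-08 m = 78.6901 nm

78.6901 nm


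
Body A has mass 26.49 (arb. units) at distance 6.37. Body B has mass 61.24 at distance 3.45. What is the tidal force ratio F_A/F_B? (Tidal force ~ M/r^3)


Ratio = (M1/r1^3) / (M2/r2^3) = (26.49/6.37^3) / (61.24/3.45^3) = 0.0687

0.0687


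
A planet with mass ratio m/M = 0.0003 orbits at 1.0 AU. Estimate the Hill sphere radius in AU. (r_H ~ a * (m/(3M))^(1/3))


r_H = a * (m/3M)^(1/3) = 1.0 * (0.0003/3)^(1/3) = 0.0464

0.0464 AU


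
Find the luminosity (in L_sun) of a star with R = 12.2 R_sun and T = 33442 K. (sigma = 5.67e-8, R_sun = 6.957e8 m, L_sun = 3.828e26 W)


R = 12.2 * 6.957e8 m = 8.48754e+09 m. L = 4*pi*R^2*sigma*T^4 = 4*pi*(8.48754e+09)^2 * 5.67e-8 * 33442^4 = 6.419860056e+31 W. L/L_sun = 6.419860056e+31 / 3.828e26 = 167707.9429

167707.9429 L_sun


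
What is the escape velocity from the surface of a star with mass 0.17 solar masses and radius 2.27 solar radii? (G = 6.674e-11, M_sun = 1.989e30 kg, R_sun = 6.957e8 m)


M = 0.17 * 1.989e30 kg = 3.3813e+29 kg; R = 2.27 * 6.957e8 m = 1.579239e+09 m. v_esc = sqrt(2GM/R) = sqrt(2 * 6.674e-11 * 3.3813e+29 / 1.579239e+09) = 169054.2218

169054.2218 m/s


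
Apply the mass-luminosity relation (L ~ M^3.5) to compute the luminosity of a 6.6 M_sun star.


L/L_sun = (M/M_sun)^3.5 = 6.6^3.5 = 738.5906

738.5906 L_sun


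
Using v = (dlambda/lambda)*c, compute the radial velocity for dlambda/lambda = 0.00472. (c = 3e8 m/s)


v = (dlambda/lambda) * c = 0.00472 * 3e8 = 1.416e+06

1.416e+06 m/s


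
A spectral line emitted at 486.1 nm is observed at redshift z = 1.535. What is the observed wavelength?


lam_obs = lam_emit * (1 + z) = 486.1 * (1 + 1.535) = 1232.2635

1232.2635 nm


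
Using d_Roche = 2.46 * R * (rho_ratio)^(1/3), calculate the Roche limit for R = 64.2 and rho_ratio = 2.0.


d_Roche = 2.46 * 64.2 * 2.0^(1/3) = 198.9819

198.9819


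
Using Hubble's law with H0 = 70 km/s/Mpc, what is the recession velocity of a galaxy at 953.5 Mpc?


v = H0 * d = 70 * 953.5 = 66745.0

66745.0 km/s


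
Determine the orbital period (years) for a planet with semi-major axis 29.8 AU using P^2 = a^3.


P = a^(3/2) = 29.8^1.5 = 162.6763

162.6763 years


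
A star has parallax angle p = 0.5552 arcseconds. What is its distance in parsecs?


d = 1/p = 1/0.5552 = 1.8012

1.8012 pc


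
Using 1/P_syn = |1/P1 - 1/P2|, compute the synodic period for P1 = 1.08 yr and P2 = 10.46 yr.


1/P_syn = |1/P1 - 1/P2| = |1/1.08 - 1/10.46| => P_syn = 1.2043

1.2043 years


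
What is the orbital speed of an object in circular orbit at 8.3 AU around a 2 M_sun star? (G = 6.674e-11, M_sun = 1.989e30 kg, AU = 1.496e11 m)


v = sqrt(GM/r) = sqrt(6.674e-11 * 3.978e+30 / 1.242e+12) = 14622.4669

14622.4669 m/s


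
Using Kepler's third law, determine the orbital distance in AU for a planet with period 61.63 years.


a = P^(2/3) = 61.63^(2/3) = 15.6025

15.6025 AU


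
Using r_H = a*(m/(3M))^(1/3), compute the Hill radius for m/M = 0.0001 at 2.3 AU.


r_H = a * (m/3M)^(1/3) = 2.3 * (0.0001/3)^(1/3) = 0.074

0.074 AU


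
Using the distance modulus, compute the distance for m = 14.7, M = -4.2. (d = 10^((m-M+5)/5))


d = 10^((m - M + 5)/5) = 10^((14.7 - -4.2 + 5)/5) = 60255.9586

60255.9586 pc


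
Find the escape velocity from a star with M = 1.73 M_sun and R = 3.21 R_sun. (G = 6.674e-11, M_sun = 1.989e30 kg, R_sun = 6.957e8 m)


M = 1.73 * 1.989e30 kg = 3.44097e+30 kg; R = 3.21 * 6.957e8 m = 2.233197e+09 m. v_esc = sqrt(2GM/R) = sqrt(2 * 6.674e-11 * 3.44097e+30 / 2.233197e+09) = 453508.0749

453508.0749 m/s


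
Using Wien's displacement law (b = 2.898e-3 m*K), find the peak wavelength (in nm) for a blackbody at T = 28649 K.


lam_max = b / T = 2.898e-3 / 28649 = 1.012e-07 m = 101.1554 nm

101.1554 nm


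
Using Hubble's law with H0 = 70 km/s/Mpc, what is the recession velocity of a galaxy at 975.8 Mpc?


v = H0 * d = 70 * 975.8 = 68306.0

68306.0 km/s


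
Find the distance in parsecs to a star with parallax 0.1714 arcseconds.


d = 1/p = 1/0.1714 = 5.8343

5.8343 pc


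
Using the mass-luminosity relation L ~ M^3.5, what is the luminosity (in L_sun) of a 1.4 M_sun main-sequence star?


L/L_sun = (M/M_sun)^3.5 = 1.4^3.5 = 3.2467

3.2467 L_sun


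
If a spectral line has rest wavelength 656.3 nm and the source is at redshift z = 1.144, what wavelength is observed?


lam_obs = lam_emit * (1 + z) = 656.3 * (1 + 1.144) = 1407.1072

1407.1072 nm


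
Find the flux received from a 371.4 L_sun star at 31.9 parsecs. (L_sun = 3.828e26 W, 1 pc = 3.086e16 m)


F = L / (4*pi*d^2) = 1.422e+29 / (4*pi*(9.844e+17)^2) = 1.167e-08

1.167e-08 W/m^2


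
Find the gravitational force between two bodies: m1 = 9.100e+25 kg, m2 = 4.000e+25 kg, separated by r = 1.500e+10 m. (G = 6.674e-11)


F = G*m1*m2/r^2 = 6.674e-11 * 9.100e+25 * 4.000e+25 / (1.500e+10)^2 = 6.674e-11 * 3.640e+51 / 2.250e+20 = 1.080e+21

1.080e+21 N


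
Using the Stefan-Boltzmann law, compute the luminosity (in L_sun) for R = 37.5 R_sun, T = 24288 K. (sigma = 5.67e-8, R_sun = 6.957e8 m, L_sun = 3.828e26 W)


R = 37.5 * 6.957e8 m = 2.608875e+10 m. L = 4*pi*R^2*sigma*T^4 = 4*pi*(2.608875e+10)^2 * 5.67e-8 * 24288^4 = 1.687588207e+32 W. L/L_sun = 1.687588207e+32 / 3.828e26 = 440853.7637

440853.7637 L_sun


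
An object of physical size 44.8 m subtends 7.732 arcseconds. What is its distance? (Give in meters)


D = size / theta_rad, theta_rad = 7.732 * pi/(180*3600) = 3.749e-05, D = 1.195e+06

1.195e+06 m


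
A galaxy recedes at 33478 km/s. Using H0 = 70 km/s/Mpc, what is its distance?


d = v / H0 = 33478 / 70 = 478.2571

478.2571 Mpc


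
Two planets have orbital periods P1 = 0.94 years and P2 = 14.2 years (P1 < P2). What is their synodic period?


1/P_syn = |1/P1 - 1/P2| = |1/0.94 - 1/14.2| => P_syn = 1.0066

1.0066 years


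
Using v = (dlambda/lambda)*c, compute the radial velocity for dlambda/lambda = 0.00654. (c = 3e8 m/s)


v = (dlambda/lambda) * c = 0.00654 * 3e8 = 1.962e+06

1.962e+06 m/s


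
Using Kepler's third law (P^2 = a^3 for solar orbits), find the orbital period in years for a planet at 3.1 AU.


P = a^(3/2) = 3.1^1.5 = 5.4581

5.4581 years


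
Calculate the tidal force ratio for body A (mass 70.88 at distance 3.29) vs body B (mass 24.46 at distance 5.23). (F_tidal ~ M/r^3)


Ratio = (M1/r1^3) / (M2/r2^3) = (70.88/3.29^3) / (24.46/5.23^3) = 11.6408

11.6408


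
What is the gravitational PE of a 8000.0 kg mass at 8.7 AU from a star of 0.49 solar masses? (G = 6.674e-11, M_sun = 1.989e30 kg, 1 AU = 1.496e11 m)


M = 0.49 * 1.989e30 kg = 9.7461e+29 kg; r = 8.7 AU * 1.496e11 m/AU = 1.30152e+12 m. U = -GM*m/r = -(6.674e-11 * 9.7461e+29 * 8000.0) / 1.30152e+12 = -3.998e+11

-3.998e+11 J


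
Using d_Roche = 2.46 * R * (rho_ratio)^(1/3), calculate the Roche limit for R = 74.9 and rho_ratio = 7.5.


d_Roche = 2.46 * 74.9 * 7.5^(1/3) = 360.665

360.665


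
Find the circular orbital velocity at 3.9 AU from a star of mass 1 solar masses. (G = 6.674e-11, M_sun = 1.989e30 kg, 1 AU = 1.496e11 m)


v = sqrt(GM/r) = sqrt(6.674e-11 * 1.989e+30 / 5.834e+11) = 15083.8565

15083.8565 m/s


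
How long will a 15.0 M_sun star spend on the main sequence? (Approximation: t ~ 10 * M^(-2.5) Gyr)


t = 10 * M^(-2.5) = 10 * 15.0^(-2.5) = 0.0115

0.0115 Gyr


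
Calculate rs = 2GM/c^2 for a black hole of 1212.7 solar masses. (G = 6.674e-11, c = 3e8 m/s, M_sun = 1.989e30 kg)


M = 1212.7 * 1.989e30 kg = 2.4120603e+33 kg. rs = 2GM/c^2 = 2 * 6.674e-11 * 2.4120603e+33 / (3e8)^2 = 3.577e+06

3.577e+06 m


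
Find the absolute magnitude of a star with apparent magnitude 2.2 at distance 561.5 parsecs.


M = m - 5*log10(d) + 5 = 2.2 - 5*log10(561.5) + 5 = -6.5467

-6.5467


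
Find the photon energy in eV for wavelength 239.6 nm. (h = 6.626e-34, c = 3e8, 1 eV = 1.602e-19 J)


E = hc/lambda = 6.626e-34 * 3e8 / 2.396e-07 = 8.296e-19 J = 5.1787 eV

5.1787 eV


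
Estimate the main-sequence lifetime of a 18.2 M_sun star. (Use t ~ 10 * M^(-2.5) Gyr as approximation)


t = 10 * M^(-2.5) = 10 * 18.2^(-2.5) = 0.0071

0.0071 Gyr


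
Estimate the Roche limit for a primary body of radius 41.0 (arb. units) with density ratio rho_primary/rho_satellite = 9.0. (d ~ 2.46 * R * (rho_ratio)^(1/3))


d_Roche = 2.46 * 41.0 * 9.0^(1/3) = 209.7973

209.7973


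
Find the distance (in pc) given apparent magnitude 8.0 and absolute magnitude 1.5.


d = 10^((m - M + 5)/5) = 10^((8.0 - 1.5 + 5)/5) = 199.5262

199.5262 pc


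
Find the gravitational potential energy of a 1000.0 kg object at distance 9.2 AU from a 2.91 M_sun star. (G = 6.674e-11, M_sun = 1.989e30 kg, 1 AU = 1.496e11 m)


M = 2.91 * 1.989e30 kg = 5.78799e+30 kg; r = 9.2 AU * 1.496e11 m/AU = 1.37632e+12 m. U = -GM*m/r = -(6.674e-11 * 5.78799e+30 * 1000.0) / 1.37632e+12 = -2.807e+11

-2.807e+11 J


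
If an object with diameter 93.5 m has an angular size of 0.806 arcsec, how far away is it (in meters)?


D = size / theta_rad, theta_rad = 0.806 * pi/(180*3600) = 3.908e-06, D = 2.393e+07

2.393e+07 m


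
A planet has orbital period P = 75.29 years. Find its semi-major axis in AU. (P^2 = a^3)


a = P^(2/3) = 75.29^(2/3) = 17.8303

17.8303 AU


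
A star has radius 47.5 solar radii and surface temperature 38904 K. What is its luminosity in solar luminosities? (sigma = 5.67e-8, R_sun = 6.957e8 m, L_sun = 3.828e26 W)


R = 47.5 * 6.957e8 m = 3.304575e+10 m. L = 4*pi*R^2*sigma*T^4 = 4*pi*(3.304575e+10)^2 * 5.67e-8 * 38904^4 = 1.78238359e+33 W. L/L_sun = 1.78238359e+33 / 3.828e26 = 4.656e+06

4.656e+06 L_sun


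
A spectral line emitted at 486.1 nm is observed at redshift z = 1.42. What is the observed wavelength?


lam_obs = lam_emit * (1 + z) = 486.1 * (1 + 1.42) = 1176.362

1176.362 nm


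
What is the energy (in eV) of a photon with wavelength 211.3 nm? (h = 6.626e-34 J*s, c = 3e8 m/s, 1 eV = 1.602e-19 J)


E = hc/lambda = 6.626e-34 * 3e8 / 2.113e-07 = 9.407e-19 J = 5.8723 eV

5.8723 eV


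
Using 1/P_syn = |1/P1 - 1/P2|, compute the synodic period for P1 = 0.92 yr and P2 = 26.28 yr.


1/P_syn = |1/P1 - 1/P2| = |1/0.92 - 1/26.28| => P_syn = 0.9534

0.9534 years


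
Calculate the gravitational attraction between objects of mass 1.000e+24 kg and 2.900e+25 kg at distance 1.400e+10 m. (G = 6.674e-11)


F = G*m1*m2/r^2 = 6.674e-11 * 1.000e+24 * 2.900e+25 / (1.400e+10)^2 = 6.674e-11 * 2.900e+49 / 1.960e+20 = 9.875e+18

9.875e+18 N


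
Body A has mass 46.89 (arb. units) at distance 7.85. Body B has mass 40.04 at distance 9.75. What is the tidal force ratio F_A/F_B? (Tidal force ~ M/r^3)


Ratio = (M1/r1^3) / (M2/r2^3) = (46.89/7.85^3) / (40.04/9.75^3) = 2.2438

2.2438


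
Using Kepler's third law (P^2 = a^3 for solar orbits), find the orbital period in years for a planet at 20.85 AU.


P = a^(3/2) = 20.85^1.5 = 95.2049

95.2049 years


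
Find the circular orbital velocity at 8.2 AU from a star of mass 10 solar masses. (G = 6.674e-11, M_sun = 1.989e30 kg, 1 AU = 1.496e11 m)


v = sqrt(GM/r) = sqrt(6.674e-11 * 1.989e+31 / 1.227e+12) = 32895.5968

32895.5968 m/s


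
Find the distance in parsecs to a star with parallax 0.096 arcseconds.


d = 1/p = 1/0.096 = 10.4167

10.4167 pc


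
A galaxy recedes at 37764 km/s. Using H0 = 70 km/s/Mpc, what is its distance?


d = v / H0 = 37764 / 70 = 539.4857

539.4857 Mpc


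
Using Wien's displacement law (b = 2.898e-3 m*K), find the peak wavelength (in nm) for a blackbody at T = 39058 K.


lam_max = b / T = 2.898e-3 / 39058 = 7.420e-08 m = 74.1973 nm

74.1973 nm


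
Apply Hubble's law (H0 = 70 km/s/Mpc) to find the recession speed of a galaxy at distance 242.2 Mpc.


v = H0 * d = 70 * 242.2 = 16954.0

16954.0 km/s


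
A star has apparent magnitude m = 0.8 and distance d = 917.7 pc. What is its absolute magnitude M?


M = m - 5*log10(d) + 5 = 0.8 - 5*log10(917.7) + 5 = -9.0135

-9.0135


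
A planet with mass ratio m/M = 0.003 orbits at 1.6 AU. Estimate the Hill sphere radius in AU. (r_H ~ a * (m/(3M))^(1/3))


r_H = a * (m/3M)^(1/3) = 1.6 * (0.003/3)^(1/3) = 0.16

0.16 AU


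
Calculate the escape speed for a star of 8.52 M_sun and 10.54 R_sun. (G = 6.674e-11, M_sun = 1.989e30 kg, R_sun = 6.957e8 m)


M = 8.52 * 1.989e30 kg = 1.694628e+31 kg; R = 10.54 * 6.957e8 m = 7.332678e+09 m. v_esc = sqrt(2GM/R) = sqrt(2 * 6.674e-11 * 1.694628e+31 / 7.332678e+09) = 555410.3657

555410.3657 m/s


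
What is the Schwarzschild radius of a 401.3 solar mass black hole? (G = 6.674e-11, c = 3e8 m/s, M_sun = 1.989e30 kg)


M = 401.3 * 1.989e30 kg = 7.981857e+32 kg. rs = 2GM/c^2 = 2 * 6.674e-11 * 7.981857e+32 / (3e8)^2 = 1.184e+06

1.184e+06 m


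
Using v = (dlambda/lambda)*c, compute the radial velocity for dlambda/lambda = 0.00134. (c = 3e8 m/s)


v = (dlambda/lambda) * c = 0.00134 * 3e8 = 402000.0

402000.0 m/s


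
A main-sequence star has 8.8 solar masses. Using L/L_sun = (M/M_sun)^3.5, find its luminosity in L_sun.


L/L_sun = (M/M_sun)^3.5 = 8.8^3.5 = 2021.5726

2021.5726 L_sun


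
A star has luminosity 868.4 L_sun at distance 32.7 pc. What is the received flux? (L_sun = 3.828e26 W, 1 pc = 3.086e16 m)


F = L / (4*pi*d^2) = 3.324e+29 / (4*pi*(1.009e+18)^2) = 2.598e-08

2.598e-08 W/m^2


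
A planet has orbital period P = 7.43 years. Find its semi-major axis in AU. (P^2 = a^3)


a = P^(2/3) = 7.43^(2/3) = 3.8077

3.8077 AU


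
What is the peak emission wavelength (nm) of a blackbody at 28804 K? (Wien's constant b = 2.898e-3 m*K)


lam_max = b / T = 2.898e-3 / 28804 = 1.006e-07 m = 100.611 nm

100.611 nm


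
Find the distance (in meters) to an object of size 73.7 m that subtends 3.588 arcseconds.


D = size / theta_rad, theta_rad = 3.588 * pi/(180*3600) = 1.740e-05, D = 4.237e+06

4.237e+06 m


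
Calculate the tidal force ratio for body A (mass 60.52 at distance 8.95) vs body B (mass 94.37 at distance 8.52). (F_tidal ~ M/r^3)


Ratio = (M1/r1^3) / (M2/r2^3) = (60.52/8.95^3) / (94.37/8.52^3) = 0.5532

0.5532


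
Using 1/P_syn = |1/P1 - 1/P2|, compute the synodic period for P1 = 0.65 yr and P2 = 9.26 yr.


1/P_syn = |1/P1 - 1/P2| = |1/0.65 - 1/9.26| => P_syn = 0.6991

0.6991 years


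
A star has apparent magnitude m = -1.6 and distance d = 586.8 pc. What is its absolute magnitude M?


M = m - 5*log10(d) + 5 = -1.6 - 5*log10(586.8) + 5 = -10.4425

-10.4425


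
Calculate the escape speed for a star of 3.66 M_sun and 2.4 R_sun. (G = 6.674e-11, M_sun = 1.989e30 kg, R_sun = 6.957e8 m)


M = 3.66 * 1.989e30 kg = 7.27974e+30 kg; R = 2.4 * 6.957e8 m = 1.66968e+09 m. v_esc = sqrt(2GM/R) = sqrt(2 * 6.674e-11 * 7.27974e+30 / 1.66968e+09) = 762868.0224

762868.0224 m/s


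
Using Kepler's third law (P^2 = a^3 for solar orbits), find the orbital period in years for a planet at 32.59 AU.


P = a^(3/2) = 32.59^1.5 = 186.0487

186.0487 years


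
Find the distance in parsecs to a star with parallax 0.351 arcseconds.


d = 1/p = 1/0.351 = 2.849

2.849 pc


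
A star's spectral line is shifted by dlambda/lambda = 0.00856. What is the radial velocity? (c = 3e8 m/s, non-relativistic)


v = (dlambda/lambda) * c = 0.00856 * 3e8 = 2.568e+06

2.568e+06 m/s


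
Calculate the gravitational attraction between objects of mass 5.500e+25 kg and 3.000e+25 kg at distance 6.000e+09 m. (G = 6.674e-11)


F = G*m1*m2/r^2 = 6.674e-11 * 5.500e+25 * 3.000e+25 / (6.000e+09)^2 = 6.674e-11 * 1.650e+51 / 3.600e+19 = 3.059e+21

3.059e+21 N


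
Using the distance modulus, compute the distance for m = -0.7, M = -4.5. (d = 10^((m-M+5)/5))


d = 10^((m - M + 5)/5) = 10^((-0.7 - -4.5 + 5)/5) = 57.544

57.544 pc


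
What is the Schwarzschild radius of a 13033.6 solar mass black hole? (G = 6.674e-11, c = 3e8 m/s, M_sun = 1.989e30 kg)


M = 13033.6 * 1.989e30 kg = 2.59238304e+34 kg. rs = 2GM/c^2 = 2 * 6.674e-11 * 2.59238304e+34 / (3e8)^2 = 3.845e+07

3.845e+07 m


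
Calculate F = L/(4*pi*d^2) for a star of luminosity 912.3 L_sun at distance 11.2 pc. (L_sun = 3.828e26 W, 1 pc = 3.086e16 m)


F = L / (4*pi*d^2) = 3.492e+29 / (4*pi*(3.456e+17)^2) = 2.326e-07

2.326e-07 W/m^2


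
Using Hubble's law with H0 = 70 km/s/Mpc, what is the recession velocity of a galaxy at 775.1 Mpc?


v = H0 * d = 70 * 775.1 = 54257.0

54257.0 km/s


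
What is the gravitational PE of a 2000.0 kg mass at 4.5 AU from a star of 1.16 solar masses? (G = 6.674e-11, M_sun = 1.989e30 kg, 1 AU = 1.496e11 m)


M = 1.16 * 1.989e30 kg = 2.30724e+30 kg; r = 4.5 AU * 1.496e11 m/AU = 6.732e+11 m. U = -GM*m/r = -(6.674e-11 * 2.30724e+30 * 2000.0) / 6.732e+11 = -4.575e+11

-4.575e+11 J


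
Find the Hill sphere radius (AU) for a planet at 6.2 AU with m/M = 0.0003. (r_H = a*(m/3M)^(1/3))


r_H = a * (m/3M)^(1/3) = 6.2 * (0.0003/3)^(1/3) = 0.2878

0.2878 AU


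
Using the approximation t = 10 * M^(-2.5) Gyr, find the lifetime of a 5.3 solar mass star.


t = 10 * M^(-2.5) = 10 * 5.3^(-2.5) = 0.1546

0.1546 Gyr


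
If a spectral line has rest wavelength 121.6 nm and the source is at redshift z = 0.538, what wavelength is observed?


lam_obs = lam_emit * (1 + z) = 121.6 * (1 + 0.538) = 187.0208

187.0208 nm


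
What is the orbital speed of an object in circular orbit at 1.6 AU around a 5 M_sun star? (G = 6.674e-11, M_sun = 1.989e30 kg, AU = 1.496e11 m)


v = sqrt(GM/r) = sqrt(6.674e-11 * 9.945e+30 / 2.394e+11) = 52658.6483

52658.6483 m/s


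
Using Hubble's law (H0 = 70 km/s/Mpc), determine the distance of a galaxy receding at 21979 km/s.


d = v / H0 = 21979 / 70 = 313.9857

313.9857 Mpc


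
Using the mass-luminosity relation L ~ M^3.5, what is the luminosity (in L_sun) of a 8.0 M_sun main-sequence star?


L/L_sun = (M/M_sun)^3.5 = 8.0^3.5 = 1448.1547

1448.1547 L_sun


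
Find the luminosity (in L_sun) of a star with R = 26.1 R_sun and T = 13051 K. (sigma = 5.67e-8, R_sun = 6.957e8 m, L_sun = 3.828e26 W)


R = 26.1 * 6.957e8 m = 1.815777e+10 m. L = 4*pi*R^2*sigma*T^4 = 4*pi*(1.815777e+10)^2 * 5.67e-8 * 13051^4 = 6.815427511e+30 W. L/L_sun = 6.815427511e+30 / 3.828e26 = 17804.1471

17804.1471 L_sun


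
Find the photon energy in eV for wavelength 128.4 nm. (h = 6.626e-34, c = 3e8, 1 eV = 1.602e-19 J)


E = hc/lambda = 6.626e-34 * 3e8 / 1.284e-07 = 1.548e-18 J = 9.6637 eV

9.6637 eV


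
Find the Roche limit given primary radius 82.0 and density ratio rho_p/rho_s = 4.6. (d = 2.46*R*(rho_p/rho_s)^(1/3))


d_Roche = 2.46 * 82.0 * 4.6^(1/3) = 335.4812

335.4812


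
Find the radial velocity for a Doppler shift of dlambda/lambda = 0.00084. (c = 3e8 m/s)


v = (dlambda/lambda) * c = 0.00084 * 3e8 = 252000.0

252000.0 m/s


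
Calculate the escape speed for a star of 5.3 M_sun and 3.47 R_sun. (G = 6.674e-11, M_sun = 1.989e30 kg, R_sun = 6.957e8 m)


M = 5.3 * 1.989e30 kg = 1.05417e+31 kg; R = 3.47 * 6.957e8 m = 2.414079e+09 m. v_esc = sqrt(2GM/R) = sqrt(2 * 6.674e-11 * 1.05417e+31 / 2.414079e+09) = 763462.4581

763462.4581 m/s


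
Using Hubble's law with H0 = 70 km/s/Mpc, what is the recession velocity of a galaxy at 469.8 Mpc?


v = H0 * d = 70 * 469.8 = 32886.0

32886.0 km/s


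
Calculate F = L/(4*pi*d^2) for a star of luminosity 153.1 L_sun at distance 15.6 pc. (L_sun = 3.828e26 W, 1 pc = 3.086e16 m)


F = L / (4*pi*d^2) = 5.861e+28 / (4*pi*(4.814e+17)^2) = 2.012e-08

2.012e-08 W/m^2


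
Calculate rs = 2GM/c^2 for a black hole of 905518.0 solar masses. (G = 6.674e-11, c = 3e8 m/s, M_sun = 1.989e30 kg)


M = 905518.0 * 1.989e30 kg = 1.801075302e+36 kg. rs = 2GM/c^2 = 2 * 6.674e-11 * 1.801075302e+36 / (3e8)^2 = 2.671e+09

2.671e+09 m


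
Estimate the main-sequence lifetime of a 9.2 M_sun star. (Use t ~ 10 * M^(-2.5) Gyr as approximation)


t = 10 * M^(-2.5) = 10 * 9.2^(-2.5) = 0.039

0.039 Gyr


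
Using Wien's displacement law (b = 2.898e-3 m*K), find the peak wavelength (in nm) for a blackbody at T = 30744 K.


lam_max = b / T = 2.898e-3 / 30744 = 9.426e-08 m = 94.2623 nm

94.2623 nm


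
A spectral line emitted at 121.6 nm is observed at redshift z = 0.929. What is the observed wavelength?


lam_obs = lam_emit * (1 + z) = 121.6 * (1 + 0.929) = 234.5664

234.5664 nm


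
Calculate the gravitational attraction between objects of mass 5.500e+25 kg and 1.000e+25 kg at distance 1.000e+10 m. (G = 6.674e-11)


F = G*m1*m2/r^2 = 6.674e-11 * 5.500e+25 * 1.000e+25 / (1.000e+10)^2 = 6.674e-11 * 5.500e+50 / 1.000e+20 = 3.671e+20

3.671e+20 N


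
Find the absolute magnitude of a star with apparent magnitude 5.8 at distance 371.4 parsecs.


M = m - 5*log10(d) + 5 = 5.8 - 5*log10(371.4) + 5 = -2.0492

-2.0492


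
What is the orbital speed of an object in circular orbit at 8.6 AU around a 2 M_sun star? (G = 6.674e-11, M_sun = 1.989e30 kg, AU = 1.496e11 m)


v = sqrt(GM/r) = sqrt(6.674e-11 * 3.978e+30 / 1.287e+12) = 14365.16

14365.16 m/s


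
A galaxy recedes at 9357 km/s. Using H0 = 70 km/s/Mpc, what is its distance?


d = v / H0 = 9357 / 70 = 133.6714

133.6714 Mpc


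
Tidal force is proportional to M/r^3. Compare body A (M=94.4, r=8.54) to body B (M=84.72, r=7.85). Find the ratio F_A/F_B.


Ratio = (M1/r1^3) / (M2/r2^3) = (94.4/8.54^3) / (84.72/7.85^3) = 0.8654

0.8654
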